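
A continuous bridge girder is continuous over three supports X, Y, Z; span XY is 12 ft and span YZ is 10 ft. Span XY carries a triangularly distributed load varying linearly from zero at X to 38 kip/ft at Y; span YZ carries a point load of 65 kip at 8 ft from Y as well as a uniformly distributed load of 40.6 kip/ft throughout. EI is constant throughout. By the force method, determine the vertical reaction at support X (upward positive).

Take M_Y as the redundant. Released structure: two simple spans XY and YZ with a hinge at Y.
Rotations at Y on the released spans (each span's end-slope, ×1/EI):
  span XY: triangular load, peak 38: w₀L³/(45EI) = 1459/EI
  span YZ: point load 65 at a = 8: Pab(L + b)/(6LEI) = 208/EI
  span YZ: UDL 40.6: wL³/(24EI) = 1692/EI
  relative rotation θ_0 = (1459 + 1900)/EI = 3359/EI
A unit hogging moment at Y produces rotation L₁/(3EI) + L₂/(3EI) = 7.333/EI.
Compatibility: M_Y·(L₁+L₂)/(3EI) = θ_0, giving M_Y = 458 kip·ft (hogging).
Span XY, ΣM about X with M_Y applied at Y: R_Y^{XY}·12 = 1824 + 458, so R_Y^{XY} = 190.2 kip and R_X = 228 − 190.2 = 37.83 kip.

R_X = 37.83 kip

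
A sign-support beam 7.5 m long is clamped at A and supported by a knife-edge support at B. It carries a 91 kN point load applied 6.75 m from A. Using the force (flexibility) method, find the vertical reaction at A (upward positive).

R_A = 13.6 kN

Choose R_B as the redundant. The primary structure is the cantilever fixed at A.
Free-end deflection of the primary structure under the applied loading (downward +):
  point load 91 at a = 6.75: Pa²(3L − a)/(6EI) = 10884/EI
Tip deflection under a unit load at B: L³/(3EI) = 140.6/EI.
The prop prevents deflection at B: R_B = δ_0/δ_{BB} = 10884/140.6 = 77.4 kN.
Vertical equilibrium: R_A = ΣP − R_B = 91 − 77.4 = 13.6 kN.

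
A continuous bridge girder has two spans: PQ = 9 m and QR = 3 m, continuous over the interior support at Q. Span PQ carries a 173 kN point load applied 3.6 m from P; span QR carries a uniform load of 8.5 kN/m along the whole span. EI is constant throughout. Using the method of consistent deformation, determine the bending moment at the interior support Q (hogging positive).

M_Q = 198.6 kN·m

Release continuity at Q by inserting a hinge; the redundant is the internal moment M_Q. The primary structure is two simply-supported spans PQ and QR.
End slopes at the hinge Q, treating each span as simply supported:
  span PQ: point load 173 at a = 3.6: Pab(L + a)/(6LEI) = 784.7/EI
  span QR: UDL 8.5: wL³/(24EI) = 9.562/EI
  relative rotation θ_0 = (784.7 + 9.562)/EI = 794.3/EI
A unit hogging moment at Q produces rotation L₁/(3EI) + L₂/(3EI) = 4/EI.
Compatibility: M_Q·(L₁+L₂)/(3EI) = θ_0, giving M_Q = 198.6 kN·m (hogging).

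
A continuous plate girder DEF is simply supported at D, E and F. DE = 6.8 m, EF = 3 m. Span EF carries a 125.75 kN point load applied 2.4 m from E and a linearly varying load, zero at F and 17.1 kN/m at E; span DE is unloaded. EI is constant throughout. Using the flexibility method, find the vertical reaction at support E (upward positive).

Take M_E as the redundant. Released structure: two simple spans DE and EF with a hinge at E.
Discontinuity in slope at E on the released structure — sum the simple-span end rotations:
  span EF: point load 125.75 at a = 2.4: Pab(L + b)/(6LEI) = 36.22/EI
  span EF: triangular load, peak 17.1: w₀L³/(45EI) = 10.26/EI
  relative rotation θ_0 = (0 + 46.48)/EI = 46.48/EI
A unit hogging moment at E produces rotation L₁/(3EI) + L₂/(3EI) = 3.267/EI.
Slope continuity at E: θ_0 = M_E·3.267/EI, so M_E = 46.48/3.267 = 14.23 kN·m (hogging).
Span DE, ΣM about D with M_E applied at E: R_E^{DE}·6.8 = 0 + 14.23, so R_E^{DE} = 2.092 kN and R_D = 0 − 2.092 = -2.092 kN.
Span EF, ΣM about F: R_E^{EF}·3 = 126.8 + 14.23, so R_E^{EF} = 46.99 kN and R_F = 151.4 − 46.99 = 104.4 kN.
R_E = 2.092 + 46.99 = 49.08 kN.

R_E = 49.08 kN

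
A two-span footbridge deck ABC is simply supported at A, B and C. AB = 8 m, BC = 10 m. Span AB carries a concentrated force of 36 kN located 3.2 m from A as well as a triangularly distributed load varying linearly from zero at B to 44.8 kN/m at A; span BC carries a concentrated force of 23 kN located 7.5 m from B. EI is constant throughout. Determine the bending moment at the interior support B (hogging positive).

M_B = 110.8 kN·m

Take M_B as the redundant. Released structure: two simple spans AB and BC with a hinge at B.
Rotations at B on the released spans (each span's end-slope, ×1/EI):
  span AB: point load 36 at a = 3.2: Pab(L + a)/(6LEI) = 129/EI
  span AB: triangular load, peak 44.8: 7w₀L³/(360EI) = 446/EI
  span BC: point load 23 at a = 7.5: Pab(L + b)/(6LEI) = 89.84/EI
  relative rotation θ_0 = (575 + 89.84)/EI = 664.9/EI
A unit hogging moment at B produces rotation L₁/(3EI) + L₂/(3EI) = 6/EI.
Compatibility: M_B·(L₁+L₂)/(3EI) = θ_0, giving M_B = 110.8 kN·m (hogging).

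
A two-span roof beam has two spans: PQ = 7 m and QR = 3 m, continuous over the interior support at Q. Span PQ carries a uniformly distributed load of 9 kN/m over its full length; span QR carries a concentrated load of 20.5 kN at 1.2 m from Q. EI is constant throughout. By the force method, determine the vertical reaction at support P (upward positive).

R_P = 25.48 kN

Insert a hinge at Q; M_Q is the redundant, and each span becomes simply supported.
Discontinuity in slope at Q on the released structure — sum the simple-span end rotations:
  span PQ: UDL 9: wL³/(24EI) = 128.6/EI
  span QR: point load 20.5 at a = 1.2: Pab(L + b)/(6LEI) = 11.81/EI
  relative rotation θ_0 = (128.6 + 11.81)/EI = 140.4/EI
A unit hogging moment at Q produces rotation L₁/(3EI) + L₂/(3EI) = 3.333/EI.
Slope continuity at Q: θ_0 = M_Q·3.333/EI, so M_Q = 140.4/3.333 = 42.13 kN·m (hogging).
Span PQ, ΣM about P with M_Q applied at Q: R_Q^{PQ}·7 = 220.5 + 42.13, so R_Q^{PQ} = 37.52 kN and R_P = 63 − 37.52 = 25.48 kN.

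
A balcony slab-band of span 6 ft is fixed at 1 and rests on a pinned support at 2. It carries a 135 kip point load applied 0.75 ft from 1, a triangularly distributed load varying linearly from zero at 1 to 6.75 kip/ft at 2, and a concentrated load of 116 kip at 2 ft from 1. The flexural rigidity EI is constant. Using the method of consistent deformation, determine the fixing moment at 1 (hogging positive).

M_1 = 226.1 kip·ft

Choose R_2 as the redundant. The primary structure is the cantilever fixed at 1.
Free-end deflection of the primary structure under the applied loading (downward +):
  point load 135 at a = 0.75: Pa²(3L − a)/(6EI) = 218.3/EI
  triangular load, peak 6.75 at the free end: 11w₀L⁴/(120EI) = 801.9/EI
  point load 116 at a = 2: Pa²(3L − a)/(6EI) = 1237/EI
  δ_0 = 2258/EI
Flexibility coefficient — unit upward force at 2: δ_{22} = L³/(3EI) = 72/EI.
The prop prevents deflection at 2: R_2 = δ_0/δ_{22} = 2258/72 = 31.35 kip.
Moment equilibrium about 1: M_1 = Σ(load moments about 1) − R_2·L = 414.2 − 31.35×6 = 226.1 kip·ft.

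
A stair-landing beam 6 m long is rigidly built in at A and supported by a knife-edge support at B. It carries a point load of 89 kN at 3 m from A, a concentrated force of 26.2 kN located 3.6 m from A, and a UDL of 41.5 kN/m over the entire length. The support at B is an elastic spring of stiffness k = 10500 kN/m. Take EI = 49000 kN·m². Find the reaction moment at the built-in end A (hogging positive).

Remove the prop at B; the released (primary) structure is a cantilever built in at A.
Free-end deflection of the primary structure under the applied loading (downward +):
  point load 89 at a = 3: Pa²(3L − a)/(6EI) = 2002/EI
  point load 26.2 at a = 3.6: Pa²(3L − a)/(6EI) = 814.9/EI
  UDL 41.5: wL⁴/(8EI) = 6723/EI
  δ_0 = 9540/EI
Tip deflection under a unit load at B: L³/(3EI) = 72/EI.
With EI = 49000 kN·m²: δ_0 = 0.1947 m and δ_{BB} = 0.001469 m/kN.
Compatibility — the spring shortens by R_B/k under the reaction it provides: δ_0 − R_B·δ_{BB} = R_B/k. With 1/k = 0.000095 m/kN, R_B = δ_0 / (δ_{BB} + 1/k) = 0.1947 / (0.001469 + 0.000095) = 124.4 kN.
Moment equilibrium about A: M_A = Σ(load moments about A) − R_B·L = 1108 − 124.4×6 = 361.7 kN·m.

M_A = 361.7 kN·m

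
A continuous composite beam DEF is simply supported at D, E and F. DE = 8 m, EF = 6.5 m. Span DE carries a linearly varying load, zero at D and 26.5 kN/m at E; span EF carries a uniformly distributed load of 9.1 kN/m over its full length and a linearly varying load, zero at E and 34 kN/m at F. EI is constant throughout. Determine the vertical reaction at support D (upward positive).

Release continuity at E by inserting a hinge; the redundant is the internal moment M_E. The primary structure is two simply-supported spans DE and EF.
Discontinuity in slope at E on the released structure — sum the simple-span end rotations:
  span DE: triangular load, peak 26.5: w₀L³/(45EI) = 301.5/EI
  span EF: UDL 9.1: wL³/(24EI) = 104.1/EI
  span EF: triangular load, peak 34: 7w₀L³/(360EI) = 181.6/EI
  relative rotation θ_0 = (301.5 + 285.7)/EI = 587.2/EI
A unit hogging moment at E produces rotation L₁/(3EI) + L₂/(3EI) = 4.833/EI.
Compatibility: M_E·(L₁+L₂)/(3EI) = θ_0, giving M_E = 121.5 kN·m (hogging).
Span DE, ΣM about D with M_E applied at E: R_E^{DE}·8 = 565.3 + 121.5, so R_E^{DE} = 85.85 kN and R_D = 106 − 85.85 = 20.15 kN.

R_D = 20.15 kN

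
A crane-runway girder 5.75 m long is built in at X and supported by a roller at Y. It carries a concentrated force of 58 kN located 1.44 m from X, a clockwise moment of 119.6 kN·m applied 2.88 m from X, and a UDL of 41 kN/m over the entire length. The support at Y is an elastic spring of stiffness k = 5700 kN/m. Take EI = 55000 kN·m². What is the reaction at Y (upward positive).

R_Y = 101.4 kN

Take the reaction at Y as the redundant and release it; the primary structure is a cantilever fixed at X.
Downward deflection at the released point Y due to the loads:
  point load 58 at a = 1.44: Pa²(3L − a)/(6EI) = 316.9/EI
  clockwise couple 119.6 at a = 2.88: M₀a(2L − a)/(2EI) = 1485/EI
  UDL 41: wL⁴/(8EI) = 5602/EI
  δ_0 = 7404/EI
Flexibility coefficient — unit upward force at Y: δ_{YY} = L³/(3EI) = 63.37/EI.
With EI = 55000 kN·m²: δ_0 = 0.13461 m and δ_{YY} = 0.001152 m/kN.
Compatibility — the spring shortens by R_Y/k under the reaction it provides: δ_0 − R_Y·δ_{YY} = R_Y/k. With 1/k = 0.000175 m/kN, R_Y = δ_0 / (δ_{YY} + 1/k) = 0.13461 / (0.001152 + 0.000175) = 101.4 kN.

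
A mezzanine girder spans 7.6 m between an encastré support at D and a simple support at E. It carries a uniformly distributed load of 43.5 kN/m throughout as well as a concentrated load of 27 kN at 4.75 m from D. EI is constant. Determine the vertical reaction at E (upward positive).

R_E = 136.5 kN

Take the reaction at E as the redundant and release it; the primary structure is a cantilever fixed at D.
Free-end deflection of the primary structure under the applied loading (downward +):
  UDL 43.5: wL⁴/(8EI) = 18141/EI
  point load 27 at a = 4.75: Pa²(3L − a)/(6EI) = 1833/EI
  δ_0 = 19973/EI
Tip deflection under a unit load at E: L³/(3EI) = 146.3/EI.
Compatibility at E: δ_0 − R_E·δ_{EE} = 0, so R_E = 19973/146.3 = 136.5 kN.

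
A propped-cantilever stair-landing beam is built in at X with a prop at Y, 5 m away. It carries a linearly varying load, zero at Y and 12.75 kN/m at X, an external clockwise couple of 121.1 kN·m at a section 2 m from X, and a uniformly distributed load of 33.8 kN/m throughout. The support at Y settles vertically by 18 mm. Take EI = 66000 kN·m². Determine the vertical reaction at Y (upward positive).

R_Y = 64.49 kN

Remove the prop at Y; the released (primary) structure is a cantilever built in at X.
Deflection at Y on the released cantilever, summing each load's contribution:
  triangular load, peak 12.75 at the fixed end: w₀L⁴/(30EI) = 265.6/EI
  clockwise couple 121.1 at a = 2: M₀a(2L − a)/(2EI) = 968.8/EI
  UDL 33.8: wL⁴/(8EI) = 2641/EI
  δ_0 = 3875/EI
Tip deflection under a unit load at Y: L³/(3EI) = 41.67/EI.
With EI = 66000 kN·m²: δ_0 = 0.058713 m and δ_{YY} = 0.000631 m/kN.
Compatibility — the beam at Y must follow the support down by 0.018 m: δ_0 − R_Y·δ_{YY} = 0.018, so R_Y = (0.058713 − 0.018)/0.000631 = 64.49 kN.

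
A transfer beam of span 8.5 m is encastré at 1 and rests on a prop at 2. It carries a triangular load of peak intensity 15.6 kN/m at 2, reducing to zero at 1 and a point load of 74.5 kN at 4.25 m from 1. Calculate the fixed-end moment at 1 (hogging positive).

Remove the prop at 2; the released (primary) structure is a cantilever built in at 1.
Downward deflection at the released point 2 due to the loads:
  triangular load, peak 15.6 at the free end: 11w₀L⁴/(120EI) = 7465/EI
  point load 74.5 at a = 4.25: Pa²(3L − a)/(6EI) = 4766/EI
  δ_0 = 12231/EI
Flexibility coefficient — unit upward force at 2: δ_{22} = L³/(3EI) = 204.7/EI.
Compatibility at 2: δ_0 − R_2·δ_{22} = 0, so R_2 = 12231/204.7 = 59.75 kN.
Moment equilibrium about 1: M_1 = Σ(load moments about 1) − R_2·L = 692.3 − 59.75×8.5 = 184.5 kN·m.

M_1 = 184.5 kN·m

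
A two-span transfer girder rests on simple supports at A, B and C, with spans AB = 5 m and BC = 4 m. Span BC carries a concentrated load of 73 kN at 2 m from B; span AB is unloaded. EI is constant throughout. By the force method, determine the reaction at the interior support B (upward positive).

R_B = 47.45 kN

Release continuity at B by inserting a hinge; the redundant is the internal moment M_B. The primary structure is two simply-supported spans AB and BC.
Discontinuity in slope at B on the released structure — sum the simple-span end rotations:
  span BC: point load 73 at a = 2: Pab(L + b)/(6LEI) = 73/EI
  relative rotation θ_0 = (0 + 73)/EI = 73/EI
A unit hogging moment at B produces rotation L₁/(3EI) + L₂/(3EI) = 3/EI.
Compatibility: M_B·(L₁+L₂)/(3EI) = θ_0, giving M_B = 24.33 kN·m (hogging).
Span AB, ΣM about A with M_B applied at B: R_B^{AB}·5 = 0 + 24.33, so R_B^{AB} = 4.867 kN and R_A = 0 − 4.867 = -4.867 kN.
Span BC, ΣM about C: R_B^{BC}·4 = 146 + 24.33, so R_B^{BC} = 42.58 kN and R_C = 73 − 42.58 = 30.42 kN.
R_B = 4.867 + 42.58 = 47.45 kN.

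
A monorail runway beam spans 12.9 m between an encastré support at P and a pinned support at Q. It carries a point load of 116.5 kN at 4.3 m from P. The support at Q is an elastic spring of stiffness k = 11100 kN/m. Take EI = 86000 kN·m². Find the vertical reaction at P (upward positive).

Choose R_Q as the redundant. The primary structure is the cantilever fixed at P.
Downward deflection at the released point Q due to the loads:
  point load 116.5 at a = 4.3: Pa²(3L − a)/(6EI) = 12350/EI
Tip deflection under a unit load at Q: L³/(3EI) = 715.6/EI.
With EI = 86000 kN·m²: δ_0 = 0.14361 m and δ_{QQ} = 0.00832 m/kN.
Compatibility — the spring shortens by R_Q/k under the reaction it provides: δ_0 − R_Q·δ_{QQ} = R_Q/k. With 1/k = 0.00009 m/kN, R_Q = δ_0 / (δ_{QQ} + 1/k) = 0.14361 / (0.00832 + 0.00009) = 17.07 kN.
Vertical equilibrium: R_P = ΣP − R_Q = 116.5 − 17.07 = 99.43 kN.

R_P = 99.43 kN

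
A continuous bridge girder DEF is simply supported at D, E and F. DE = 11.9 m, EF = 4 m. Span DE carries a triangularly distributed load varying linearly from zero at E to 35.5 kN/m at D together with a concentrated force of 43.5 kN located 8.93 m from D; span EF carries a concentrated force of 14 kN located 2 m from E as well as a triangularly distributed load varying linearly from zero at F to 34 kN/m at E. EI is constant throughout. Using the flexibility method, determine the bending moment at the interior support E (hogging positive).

Insert a hinge at E; M_E is the redundant, and each span becomes simply supported.
End slopes at the hinge E, treating each span as simply supported:
  span DE: triangular load, peak 35.5: 7w₀L³/(360EI) = 1163/EI
  span DE: point load 43.5 at a = 8.93: Pab(L + a)/(6LEI) = 336.6/EI
  span EF: point load 14 at a = 2: Pab(L + b)/(6LEI) = 14/EI
  span EF: triangular load, peak 34: w₀L³/(45EI) = 48.36/EI
  relative rotation θ_0 = (1500 + 62.36)/EI = 1562/EI
A unit hogging moment at E produces rotation L₁/(3EI) + L₂/(3EI) = 5.3/EI.
Slope continuity at E: θ_0 = M_E·5.3/EI, so M_E = 1562/5.3 = 294.7 kN·m (hogging).

M_E = 294.7 kN·m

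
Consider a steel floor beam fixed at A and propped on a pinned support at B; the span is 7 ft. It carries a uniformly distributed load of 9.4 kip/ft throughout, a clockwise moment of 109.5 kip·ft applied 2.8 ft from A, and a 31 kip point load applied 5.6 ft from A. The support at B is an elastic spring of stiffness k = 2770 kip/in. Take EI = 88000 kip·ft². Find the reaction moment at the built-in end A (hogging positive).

Choose R_B as the redundant. The primary structure is the cantilever fixed at A.
Primary-structure tip deflection at B by superposition:
  UDL 9.4: wL⁴/(8EI) = 2821/EI
  clockwise couple 109.5 at a = 2.8: M₀a(2L − a)/(2EI) = 1717/EI
  point load 31 at a = 5.6: Pa²(3L − a)/(6EI) = 2495/EI
  δ_0 = 7033/EI
Tip deflection under a unit load at B: L³/(3EI) = 114.3/EI.
With EI = 88000 kip·ft²: δ_0 = 0.079924 ft and δ_{BB} = 0.001299 ft/kip.
Compatibility — the spring shortens by R_B/k under the reaction it provides: δ_0 − R_B·δ_{BB} = R_B/k. With 1/k = 1/(2770×12) ft/kip = 0.00003 ft/kip, R_B = δ_0 / (δ_{BB} + 1/k) = 0.079924 / (0.001299 + 0.00003) = 60.12 kip.
Moment equilibrium about A: M_A = Σ(load moments about A) − R_B·L = 513.4 − 60.12×7 = 92.53 kip·ft.

M_A = 92.53 kip·ft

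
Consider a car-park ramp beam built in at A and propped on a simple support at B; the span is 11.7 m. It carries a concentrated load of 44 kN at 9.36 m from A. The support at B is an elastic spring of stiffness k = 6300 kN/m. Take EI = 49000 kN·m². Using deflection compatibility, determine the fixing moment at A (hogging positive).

M_A = 54.62 kN·m

Take the reaction at B as the redundant and release it; the primary structure is a cantilever fixed at A.
Free-end deflection of the primary structure under the applied loading (downward +):
  point load 44 at a = 9.36: Pa²(3L − a)/(6EI) = 16537/EI
Tip deflection under a unit load at B: L³/(3EI) = 533.9/EI.
With EI = 49000 kN·m²: δ_0 = 0.33749 m and δ_{BB} = 0.010895 m/kN.
Compatibility — the spring shortens by R_B/k under the reaction it provides: δ_0 − R_B·δ_{BB} = R_B/k. With 1/k = 0.000159 m/kN, R_B = δ_0 / (δ_{BB} + 1/k) = 0.33749 / (0.010895 + 0.000159) = 30.53 kN.
Moment equilibrium about A: M_A = Σ(load moments about A) − R_B·L = 411.8 − 30.53×11.7 = 54.62 kN·m.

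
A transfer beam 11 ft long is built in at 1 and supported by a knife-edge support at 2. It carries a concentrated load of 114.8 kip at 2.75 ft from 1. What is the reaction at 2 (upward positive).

Choose R_2 as the redundant. The primary structure is the cantilever fixed at 1.
Downward deflection at the released point 2 due to the loads:
  point load 114.8 at a = 2.75: Pa²(3L − a)/(6EI) = 4377/EI
Tip deflection under a unit load at 2: L³/(3EI) = 443.7/EI.
Compatibility at 2: δ_0 − R_2·δ_{22} = 0, so R_2 = 4377/443.7 = 9.866 kip.

R_2 = 9.866 kip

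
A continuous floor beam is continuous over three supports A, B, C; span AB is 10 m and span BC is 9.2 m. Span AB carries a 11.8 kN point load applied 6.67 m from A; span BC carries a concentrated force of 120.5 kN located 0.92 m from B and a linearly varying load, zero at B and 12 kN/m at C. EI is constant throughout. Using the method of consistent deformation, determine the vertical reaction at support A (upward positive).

R_A = -4.589 kN

Take M_B as the redundant. Released structure: two simple spans AB and BC with a hinge at B.
Rotations at B on the released spans (each span's end-slope, ×1/EI):
  span AB: point load 11.8 at a = 6.67: Pab(L + a)/(6LEI) = 72.82/EI
  span BC: point load 120.5 at a = 0.92: Pab(L + b)/(6LEI) = 290.7/EI
  span BC: triangular load, peak 12: 7w₀L³/(360EI) = 181.7/EI
  relative rotation θ_0 = (72.82 + 472.4)/EI = 545.2/EI
A unit hogging moment at B produces rotation L₁/(3EI) + L₂/(3EI) = 6.4/EI.
Slope continuity at B: θ_0 = M_B·6.4/EI, so M_B = 545.2/6.4 = 85.19 kN·m (hogging).
Span AB, ΣM about A with M_B applied at B: R_B^{AB}·10 = 78.71 + 85.19, so R_B^{AB} = 16.39 kN and R_A = 11.8 − 16.39 = -4.589 kN.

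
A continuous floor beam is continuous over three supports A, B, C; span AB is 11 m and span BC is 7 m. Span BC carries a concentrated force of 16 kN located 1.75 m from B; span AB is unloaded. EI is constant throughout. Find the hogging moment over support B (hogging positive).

Insert a hinge at B; M_B is the redundant, and each span becomes simply supported.
Rotations at B on the released spans (each span's end-slope, ×1/EI):
  span BC: point load 16 at a = 1.75: Pab(L + b)/(6LEI) = 42.88/EI
  relative rotation θ_0 = (0 + 42.88)/EI = 42.88/EI
A unit hogging moment at B produces rotation L₁/(3EI) + L₂/(3EI) = 6/EI.
Slope continuity at B: θ_0 = M_B·6/EI, so M_B = 42.88/6 = 7.146 kN·m (hogging).

M_B = 7.146 kN·m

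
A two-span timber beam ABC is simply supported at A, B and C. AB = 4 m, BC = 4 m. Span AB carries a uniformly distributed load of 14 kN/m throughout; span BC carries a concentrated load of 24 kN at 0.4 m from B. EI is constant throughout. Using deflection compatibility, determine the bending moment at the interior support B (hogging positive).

M_B = 18.1 kN·m

Release continuity at B by inserting a hinge; the redundant is the internal moment M_B. The primary structure is two simply-supported spans AB and BC.
Discontinuity in slope at B on the released structure — sum the simple-span end rotations:
  span AB: UDL 14: wL³/(24EI) = 37.33/EI
  span BC: point load 24 at a = 0.4: Pab(L + b)/(6LEI) = 10.94/EI
  relative rotation θ_0 = (37.33 + 10.94)/EI = 48.28/EI
A unit hogging moment at B produces rotation L₁/(3EI) + L₂/(3EI) = 2.667/EI.
Slope continuity at B: θ_0 = M_B·2.667/EI, so M_B = 48.28/2.667 = 18.1 kN·m (hogging).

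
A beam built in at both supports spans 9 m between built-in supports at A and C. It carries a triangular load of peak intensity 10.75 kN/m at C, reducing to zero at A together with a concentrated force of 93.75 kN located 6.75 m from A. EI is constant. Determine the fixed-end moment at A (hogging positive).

Take the two fixed-end moments M_A, M_C as redundants; the released structure is the simple span AC.
End rotations of the released simple span under the applied load (×1/EI):
  at A: triangular load, peak 10.75: 7w₀L³/(360EI) = 152.4/EI
  at C: triangular load, peak 10.75: w₀L³/(45EI) = 174.2/EI
  at A: point load 93.75 at a = 6.75: Pab(L + b)/(6LEI) = 296.6/EI
  at C: point load 93.75 at a = 6.75: Pab(L + a)/(6LEI) = 415.3/EI
  θ_A0 = 449/EI,  θ_C0 = 589.4/EI
Flexibility coefficients: a unit moment at one end gives L/(3EI) there and L/(6EI) at the far end, so f₁₁ = f₂₂ = 3/EI and f₁₂ = f₂₁ = 1.5/EI.
Compatibility — zero rotation at each built-in end:
  3 M_A + 1.5 M_C = 449
  1.5 M_A + 3 M_C = 589.4
Solving the pair gives M_A = 68.58 kN·m and M_C = 162.2 kN·m (hogging).

M_A = 68.58 kN·m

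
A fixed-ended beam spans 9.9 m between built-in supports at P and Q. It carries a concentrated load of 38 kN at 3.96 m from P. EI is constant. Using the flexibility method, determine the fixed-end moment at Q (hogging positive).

M_Q = 36.12 kN·m

Take the two fixed-end moments M_P, M_Q as redundants; the released structure is the simple span PQ.
Simple-span end rotations at P and Q under the given loads:
  at P: point load 38 at a = 3.96: Pab(L + b)/(6LEI) = 238.4/EI
  at Q: point load 38 at a = 3.96: Pab(L + a)/(6LEI) = 208.6/EI
  θ_P0 = 238.4/EI,  θ_Q0 = 208.6/EI
Flexibility coefficients: a unit moment at one end gives L/(3EI) there and L/(6EI) at the far end, so f₁₁ = f₂₂ = 3.3/EI and f₁₂ = f₂₁ = 1.65/EI.
Compatibility — zero rotation at each built-in end:
  3.3 M_P + 1.65 M_Q = 238.4
  1.65 M_P + 3.3 M_Q = 208.6
Solving the pair gives M_P = 54.17 kN·m and M_Q = 36.12 kN·m (hogging).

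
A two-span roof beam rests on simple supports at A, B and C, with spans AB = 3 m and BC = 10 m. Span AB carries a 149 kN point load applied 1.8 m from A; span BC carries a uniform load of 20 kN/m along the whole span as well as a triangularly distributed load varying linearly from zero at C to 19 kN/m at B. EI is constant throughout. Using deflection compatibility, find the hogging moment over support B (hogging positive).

Release continuity at B by inserting a hinge; the redundant is the internal moment M_B. The primary structure is two simply-supported spans AB and BC.
Rotations at B on the released spans (each span's end-slope, ×1/EI):
  span AB: point load 149 at a = 1.8: Pab(L + a)/(6LEI) = 85.82/EI
  span BC: UDL 20: wL³/(24EI) = 833.3/EI
  span BC: triangular load, peak 19: w₀L³/(45EI) = 422.2/EI
  relative rotation θ_0 = (85.82 + 1256)/EI = 1341/EI
A unit hogging moment at B produces rotation L₁/(3EI) + L₂/(3EI) = 4.333/EI.
Compatibility: M_B·(L₁+L₂)/(3EI) = θ_0, giving M_B = 309.5 kN·m (hogging).

M_B = 309.5 kN·m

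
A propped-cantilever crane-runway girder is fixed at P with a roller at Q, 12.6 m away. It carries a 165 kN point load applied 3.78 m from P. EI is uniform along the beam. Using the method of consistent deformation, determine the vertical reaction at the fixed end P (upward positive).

Remove the prop at Q; the released (primary) structure is a cantilever built in at P.
Free-end deflection of the primary structure under the applied loading (downward +):
  point load 165 at a = 3.78: Pa²(3L − a)/(6EI) = 13368/EI
Tip deflection under a unit load at Q: L³/(3EI) = 666.8/EI.
The prop prevents deflection at Q: R_Q = δ_0/δ_{QQ} = 13368/666.8 = 20.05 kN.
Vertical equilibrium: R_P = ΣP − R_Q = 165 − 20.05 = 145 kN.

R_P = 145 kN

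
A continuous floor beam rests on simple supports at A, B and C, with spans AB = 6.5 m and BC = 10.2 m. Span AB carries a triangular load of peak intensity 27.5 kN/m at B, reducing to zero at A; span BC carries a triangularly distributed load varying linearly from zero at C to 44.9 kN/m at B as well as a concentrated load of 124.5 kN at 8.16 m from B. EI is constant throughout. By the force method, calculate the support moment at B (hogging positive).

Take M_B as the redundant. Released structure: two simple spans AB and BC with a hinge at B.
End slopes at the hinge B, treating each span as simply supported:
  span AB: triangular load, peak 27.5: w₀L³/(45EI) = 167.8/EI
  span BC: triangular load, peak 44.9: w₀L³/(45EI) = 1059/EI
  span BC: point load 124.5 at a = 8.16: Pab(L + b)/(6LEI) = 414.5/EI
  relative rotation θ_0 = (167.8 + 1473)/EI = 1641/EI
A unit hogging moment at B produces rotation L₁/(3EI) + L₂/(3EI) = 5.567/EI.
Slope continuity at B: θ_0 = M_B·5.567/EI, so M_B = 1641/5.567 = 294.8 kN·m (hogging).

M_B = 294.8 kN·m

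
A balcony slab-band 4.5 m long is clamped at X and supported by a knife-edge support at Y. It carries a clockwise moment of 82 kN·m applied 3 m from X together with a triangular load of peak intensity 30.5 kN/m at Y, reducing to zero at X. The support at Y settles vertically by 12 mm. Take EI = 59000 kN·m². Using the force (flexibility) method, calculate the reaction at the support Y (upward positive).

R_Y = 38.73 kN

Take the reaction at Y as the redundant and release it; the primary structure is a cantilever fixed at X.
Primary-structure tip deflection at Y by superposition:
  clockwise couple 82 at a = 3: M₀a(2L − a)/(2EI) = 738/EI
  triangular load, peak 30.5 at the free end: 11w₀L⁴/(120EI) = 1146/EI
  δ_0 = 1884/EI
Flexibility coefficient — unit upward force at Y: δ_{YY} = L³/(3EI) = 30.38/EI.
With EI = 59000 kN·m²: δ_0 = 0.03194 m and δ_{YY} = 0.000515 m/kN.
Compatibility — the beam at Y must follow the support down by 0.012 m: δ_0 − R_Y·δ_{YY} = 0.012, so R_Y = (0.03194 − 0.012)/0.000515 = 38.73 kN.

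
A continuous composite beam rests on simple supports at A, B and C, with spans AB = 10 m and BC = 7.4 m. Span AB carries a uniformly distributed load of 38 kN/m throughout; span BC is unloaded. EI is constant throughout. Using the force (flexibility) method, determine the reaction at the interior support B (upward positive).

Take M_B as the redundant. Released structure: two simple spans AB and BC with a hinge at B.
Rotations at B on the released spans (each span's end-slope, ×1/EI):
  span AB: UDL 38: wL³/(24EI) = 1583/EI
  relative rotation θ_0 = (1583 + 0)/EI = 1583/EI
A unit hogging moment at B produces rotation L₁/(3EI) + L₂/(3EI) = 5.8/EI.
Slope continuity at B: θ_0 = M_B·5.8/EI, so M_B = 1583/5.8 = 273 kN·m (hogging).
Span AB, ΣM about A with M_B applied at B: R_B^{AB}·10 = 1900 + 273, so R_B^{AB} = 217.3 kN and R_A = 380 − 217.3 = 162.7 kN.
Span BC, ΣM about C: R_B^{BC}·7.4 = 0 + 273, so R_B^{BC} = 36.89 kN and R_C = 0 − 36.89 = -36.89 kN.
R_B = 217.3 + 36.89 = 254.2 kN.

R_B = 254.2 kN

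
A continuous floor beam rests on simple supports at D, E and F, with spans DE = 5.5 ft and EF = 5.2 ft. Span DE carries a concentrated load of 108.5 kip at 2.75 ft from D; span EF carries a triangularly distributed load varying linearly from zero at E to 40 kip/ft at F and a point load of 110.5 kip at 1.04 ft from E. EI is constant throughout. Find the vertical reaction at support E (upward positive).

R_E = 225.3 kip

Insert a hinge at E; M_E is the redundant, and each span becomes simply supported.
Rotations at E on the released spans (each span's end-slope, ×1/EI):
  span DE: point load 108.5 at a = 2.75: Pab(L + a)/(6LEI) = 205.1/EI
  span EF: triangular load, peak 40: 7w₀L³/(360EI) = 109.4/EI
  span EF: point load 110.5 at a = 1.04: Pab(L + b)/(6LEI) = 143.4/EI
  relative rotation θ_0 = (205.1 + 252.8)/EI = 457.9/EI
A unit hogging moment at E produces rotation L₁/(3EI) + L₂/(3EI) = 3.567/EI.
Compatibility: M_E·(L₁+L₂)/(3EI) = θ_0, giving M_E = 128.4 kip·ft (hogging).
Span DE, ΣM about D with M_E applied at E: R_E^{DE}·5.5 = 298.4 + 128.4, so R_E^{DE} = 77.59 kip and R_D = 108.5 − 77.59 = 30.91 kip.
Span EF, ΣM about F: R_E^{EF}·5.2 = 639.9 + 128.4, so R_E^{EF} = 147.8 kip and R_F = 214.5 − 147.8 = 66.74 kip.
R_E = 77.59 + 147.8 = 225.3 kip.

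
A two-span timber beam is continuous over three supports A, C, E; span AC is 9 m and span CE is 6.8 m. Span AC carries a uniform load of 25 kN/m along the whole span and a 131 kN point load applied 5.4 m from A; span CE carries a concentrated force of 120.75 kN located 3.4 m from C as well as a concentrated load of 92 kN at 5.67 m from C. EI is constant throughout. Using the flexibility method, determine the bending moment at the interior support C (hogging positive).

M_C = 361.1 kN·m

Take M_C as the redundant. Released structure: two simple spans AC and CE with a hinge at C.
Discontinuity in slope at C on the released structure — sum the simple-span end rotations:
  span AC: UDL 25: wL³/(24EI) = 759.4/EI
  span AC: point load 131 at a = 5.4: Pab(L + a)/(6LEI) = 679.1/EI
  span CE: point load 120.75 at a = 3.4: Pab(L + b)/(6LEI) = 349/EI
  span CE: point load 92 at a = 5.67: Pab(L + b)/(6LEI) = 114.6/EI
  relative rotation θ_0 = (1438 + 463.5)/EI = 1902/EI
A unit hogging moment at C produces rotation L₁/(3EI) + L₂/(3EI) = 5.267/EI.
Compatibility: M_C·(L₁+L₂)/(3EI) = θ_0, giving M_C = 361.1 kN·m (hogging).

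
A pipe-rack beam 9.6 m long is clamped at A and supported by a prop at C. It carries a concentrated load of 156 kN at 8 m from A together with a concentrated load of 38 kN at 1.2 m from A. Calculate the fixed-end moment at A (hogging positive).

Take the reaction at C as the redundant and release it; the primary structure is a cantilever fixed at A.
Free-end deflection of the primary structure under the applied loading (downward +):
  point load 156 at a = 8: Pa²(3L − a)/(6EI) = 34611/EI
  point load 38 at a = 1.2: Pa²(3L − a)/(6EI) = 251.7/EI
  δ_0 = 34863/EI
Tip deflection under a unit load at C: L³/(3EI) = 294.9/EI.
The prop prevents deflection at C: R_C = δ_0/δ_{CC} = 34863/294.9 = 118.2 kN.
Moment equilibrium about A: M_A = Σ(load moments about A) − R_C·L = 1294 − 118.2×9.6 = 158.7 kN·m.

M_A = 158.7 kN·m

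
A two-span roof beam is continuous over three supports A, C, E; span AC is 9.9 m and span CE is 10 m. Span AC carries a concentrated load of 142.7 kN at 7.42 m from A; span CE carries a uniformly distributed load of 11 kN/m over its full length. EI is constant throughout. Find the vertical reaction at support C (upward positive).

Insert a hinge at C; M_C is the redundant, and each span becomes simply supported.
Rotations at C on the released spans (each span's end-slope, ×1/EI):
  span AC: point load 142.7 at a = 7.42: Pab(L + a)/(6LEI) = 765.7/EI
  span CE: UDL 11: wL³/(24EI) = 458.3/EI
  relative rotation θ_0 = (765.7 + 458.3)/EI = 1224/EI
A unit hogging moment at C produces rotation L₁/(3EI) + L₂/(3EI) = 6.633/EI.
Slope continuity at C: θ_0 = M_C·6.633/EI, so M_C = 1224/6.633 = 184.5 kN·m (hogging).
Span AC, ΣM about A with M_C applied at C: R_C^{AC}·9.9 = 1059 + 184.5, so R_C^{AC} = 125.6 kN and R_A = 142.7 − 125.6 = 17.11 kN.
Span CE, ΣM about E: R_C^{CE}·10 = 550 + 184.5, so R_C^{CE} = 73.45 kN and R_E = 110 − 73.45 = 36.55 kN.
R_C = 125.6 + 73.45 = 199 kN.

R_C = 199 kN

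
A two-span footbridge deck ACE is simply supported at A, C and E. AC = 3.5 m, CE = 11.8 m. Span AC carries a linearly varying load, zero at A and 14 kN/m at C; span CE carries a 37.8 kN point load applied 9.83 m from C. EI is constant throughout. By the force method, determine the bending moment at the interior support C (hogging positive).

M_C = 30.53 kN·m

Take M_C as the redundant. Released structure: two simple spans AC and CE with a hinge at C.
Rotations at C on the released spans (each span's end-slope, ×1/EI):
  span AC: triangular load, peak 14: w₀L³/(45EI) = 13.34/EI
  span CE: point load 37.8 at a = 9.83: Pab(L + b)/(6LEI) = 142.4/EI
  relative rotation θ_0 = (13.34 + 142.4)/EI = 155.7/EI
A unit hogging moment at C produces rotation L₁/(3EI) + L₂/(3EI) = 5.1/EI.
Slope continuity at C: θ_0 = M_C·5.1/EI, so M_C = 155.7/5.1 = 30.53 kN·m (hogging).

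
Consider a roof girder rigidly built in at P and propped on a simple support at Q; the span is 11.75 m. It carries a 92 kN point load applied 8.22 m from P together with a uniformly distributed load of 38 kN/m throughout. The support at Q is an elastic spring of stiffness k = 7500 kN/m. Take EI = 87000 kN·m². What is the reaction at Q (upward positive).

Remove the prop at Q; the released (primary) structure is a cantilever built in at P.
Deflection at Q on the released cantilever, summing each load's contribution:
  point load 92 at a = 8.22: Pa²(3L − a)/(6EI) = 28004/EI
  UDL 38: wL⁴/(8EI) = 90541/EI
  δ_0 = 118545/EI
Tip deflection under a unit load at Q: L³/(3EI) = 540.7/EI.
With EI = 87000 kN·m²: δ_0 = 1.3626 m and δ_{QQ} = 0.006215 m/kN.
Compatibility — the spring shortens by R_Q/k under the reaction it provides: δ_0 − R_Q·δ_{QQ} = R_Q/k. With 1/k = 0.000133 m/kN, R_Q = δ_0 / (δ_{QQ} + 1/k) = 1.3626 / (0.006215 + 0.000133) = 214.6 kN.

R_Q = 214.6 kN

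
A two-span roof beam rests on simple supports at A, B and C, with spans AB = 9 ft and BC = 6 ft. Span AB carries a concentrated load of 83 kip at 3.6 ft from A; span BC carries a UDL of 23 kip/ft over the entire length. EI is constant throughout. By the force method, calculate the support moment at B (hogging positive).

M_B = 116.7 kip·ft

Insert a hinge at B; M_B is the redundant, and each span becomes simply supported.
Rotations at B on the released spans (each span's end-slope, ×1/EI):
  span AB: point load 83 at a = 3.6: Pab(L + a)/(6LEI) = 376.5/EI
  span BC: UDL 23: wL³/(24EI) = 207/EI
  relative rotation θ_0 = (376.5 + 207)/EI = 583.5/EI
A unit hogging moment at B produces rotation L₁/(3EI) + L₂/(3EI) = 5/EI.
Slope continuity at B: θ_0 = M_B·5/EI, so M_B = 583.5/5 = 116.7 kip·ft (hogging).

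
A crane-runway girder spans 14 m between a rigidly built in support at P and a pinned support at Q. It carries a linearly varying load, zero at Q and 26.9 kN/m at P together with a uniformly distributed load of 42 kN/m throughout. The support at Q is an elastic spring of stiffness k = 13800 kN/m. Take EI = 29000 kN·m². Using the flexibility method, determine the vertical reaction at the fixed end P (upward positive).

R_P = 518.7 kN

Remove the prop at Q; the released (primary) structure is a cantilever built in at P.
Deflection at Q on the released cantilever, summing each load's contribution:
  triangular load, peak 26.9 at the fixed end: w₀L⁴/(30EI) = 34446/EI
  UDL 42: wL⁴/(8EI) = 201684/EI
  δ_0 = 236130/EI
Flexibility coefficient — unit upward force at Q: δ_{QQ} = L³/(3EI) = 914.7/EI.
With EI = 29000 kN·m²: δ_0 = 8.1424 m and δ_{QQ} = 0.03154 m/kN.
Compatibility — the spring shortens by R_Q/k under the reaction it provides: δ_0 − R_Q·δ_{QQ} = R_Q/k. With 1/k = 0.000072 m/kN, R_Q = δ_0 / (δ_{QQ} + 1/k) = 8.1424 / (0.03154 + 0.000072) = 257.6 kN.
Vertical equilibrium: R_P = ΣP − R_Q = 776.3 − 257.6 = 518.7 kN.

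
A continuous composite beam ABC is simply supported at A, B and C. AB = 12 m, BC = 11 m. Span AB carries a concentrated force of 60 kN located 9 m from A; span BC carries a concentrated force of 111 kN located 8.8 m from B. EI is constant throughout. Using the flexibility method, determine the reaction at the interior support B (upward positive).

R_B = 87.71 kN

Take M_B as the redundant. Released structure: two simple spans AB and BC with a hinge at B.
Rotations at B on the released spans (each span's end-slope, ×1/EI):
  span AB: point load 60 at a = 9: Pab(L + a)/(6LEI) = 472.5/EI
  span BC: point load 111 at a = 8.8: Pab(L + b)/(6LEI) = 429.8/EI
  relative rotation θ_0 = (472.5 + 429.8)/EI = 902.3/EI
A unit hogging moment at B produces rotation L₁/(3EI) + L₂/(3EI) = 7.667/EI.
Slope continuity at B: θ_0 = M_B·7.667/EI, so M_B = 902.3/7.667 = 117.7 kN·m (hogging).
Span AB, ΣM about A with M_B applied at B: R_B^{AB}·12 = 540 + 117.7, so R_B^{AB} = 54.81 kN and R_A = 60 − 54.81 = 5.192 kN.
Span BC, ΣM about C: R_B^{BC}·11 = 244.2 + 117.7, so R_B^{BC} = 32.9 kN and R_C = 111 − 32.9 = 78.1 kN.
R_B = 54.81 + 32.9 = 87.71 kN.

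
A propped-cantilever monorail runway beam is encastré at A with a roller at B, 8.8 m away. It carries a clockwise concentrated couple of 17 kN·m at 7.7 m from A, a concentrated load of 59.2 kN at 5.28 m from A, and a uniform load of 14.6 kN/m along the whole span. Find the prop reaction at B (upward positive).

Choose R_B as the redundant. The primary structure is the cantilever fixed at A.
Primary-structure tip deflection at B by superposition:
  clockwise couple 17 at a = 7.7: M₀a(2L − a)/(2EI) = 648/EI
  point load 59.2 at a = 5.28: Pa²(3L − a)/(6EI) = 5809/EI
  UDL 14.6: wL⁴/(8EI) = 10944/EI
  δ_0 = 17402/EI
Flexibility coefficient — unit upward force at B: δ_{BB} = L³/(3EI) = 227.2/EI.
The prop prevents deflection at B: R_B = δ_0/δ_{BB} = 17402/227.2 = 76.61 kN.

R_B = 76.61 kN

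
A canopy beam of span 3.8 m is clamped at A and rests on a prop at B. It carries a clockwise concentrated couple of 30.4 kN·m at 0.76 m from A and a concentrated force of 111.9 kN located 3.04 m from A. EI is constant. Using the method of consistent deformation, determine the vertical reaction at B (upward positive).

Remove the prop at B; the released (primary) structure is a cantilever built in at A.
Deflection at B on the released cantilever, summing each load's contribution:
  clockwise couple 30.4 at a = 0.76: M₀a(2L − a)/(2EI) = 79.02/EI
  point load 111.9 at a = 3.04: Pa²(3L − a)/(6EI) = 1441/EI
  δ_0 = 1520/EI
Flexibility coefficient — unit upward force at B: δ_{BB} = L³/(3EI) = 18.29/EI.
Compatibility at B: δ_0 − R_B·δ_{BB} = 0, so R_B = 1520/18.29 = 83.1 kN.

R_B = 83.1 kN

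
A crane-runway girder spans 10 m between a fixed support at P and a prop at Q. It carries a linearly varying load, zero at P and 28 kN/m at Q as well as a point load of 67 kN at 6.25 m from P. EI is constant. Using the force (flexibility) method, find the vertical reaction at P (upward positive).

R_P = 98.92 kN

Take the reaction at Q as the redundant and release it; the primary structure is a cantilever fixed at P.
Deflection at Q on the released cantilever, summing each load's contribution:
  triangular load, peak 28 at the free end: 11w₀L⁴/(120EI) = 25667/EI
  point load 67 at a = 6.25: Pa²(3L − a)/(6EI) = 10360/EI
  δ_0 = 36026/EI
Tip deflection under a unit load at Q: L³/(3EI) = 333.3/EI.
Compatibility at Q: δ_0 − R_Q·δ_{QQ} = 0, so R_Q = 36026/333.3 = 108.1 kN.
Vertical equilibrium: R_P = ΣP − R_Q = 207 − 108.1 = 98.92 kN.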